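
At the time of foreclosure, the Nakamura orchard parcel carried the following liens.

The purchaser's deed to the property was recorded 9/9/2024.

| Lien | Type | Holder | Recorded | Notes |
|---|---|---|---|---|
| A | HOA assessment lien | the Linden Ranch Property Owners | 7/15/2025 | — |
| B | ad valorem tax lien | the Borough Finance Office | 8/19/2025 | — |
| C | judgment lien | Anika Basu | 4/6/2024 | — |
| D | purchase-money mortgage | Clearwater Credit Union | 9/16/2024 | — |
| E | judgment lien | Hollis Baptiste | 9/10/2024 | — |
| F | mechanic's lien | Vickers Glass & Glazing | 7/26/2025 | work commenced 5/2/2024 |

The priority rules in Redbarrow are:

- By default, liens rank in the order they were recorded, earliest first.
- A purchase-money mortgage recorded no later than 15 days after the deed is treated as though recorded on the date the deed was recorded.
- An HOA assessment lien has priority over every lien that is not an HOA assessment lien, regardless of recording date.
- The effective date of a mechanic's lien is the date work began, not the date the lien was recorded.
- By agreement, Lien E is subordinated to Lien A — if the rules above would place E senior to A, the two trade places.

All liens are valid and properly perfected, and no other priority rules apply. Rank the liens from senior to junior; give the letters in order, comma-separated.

Effective dates: D relates back to the deed date 9/9/2024; F's effective date is 5/2/2024, when work began.
A, as an HOA assessment lien, has superpriority and ranks first.
The other liens, earliest effective date first: C (4/6/2024), F (5/2/2024), D (9/9/2024), E (9/10/2024), B (8/19/2025).
E is already junior to A, so the subordination agreement changes nothing.

A, C, F, D, E, B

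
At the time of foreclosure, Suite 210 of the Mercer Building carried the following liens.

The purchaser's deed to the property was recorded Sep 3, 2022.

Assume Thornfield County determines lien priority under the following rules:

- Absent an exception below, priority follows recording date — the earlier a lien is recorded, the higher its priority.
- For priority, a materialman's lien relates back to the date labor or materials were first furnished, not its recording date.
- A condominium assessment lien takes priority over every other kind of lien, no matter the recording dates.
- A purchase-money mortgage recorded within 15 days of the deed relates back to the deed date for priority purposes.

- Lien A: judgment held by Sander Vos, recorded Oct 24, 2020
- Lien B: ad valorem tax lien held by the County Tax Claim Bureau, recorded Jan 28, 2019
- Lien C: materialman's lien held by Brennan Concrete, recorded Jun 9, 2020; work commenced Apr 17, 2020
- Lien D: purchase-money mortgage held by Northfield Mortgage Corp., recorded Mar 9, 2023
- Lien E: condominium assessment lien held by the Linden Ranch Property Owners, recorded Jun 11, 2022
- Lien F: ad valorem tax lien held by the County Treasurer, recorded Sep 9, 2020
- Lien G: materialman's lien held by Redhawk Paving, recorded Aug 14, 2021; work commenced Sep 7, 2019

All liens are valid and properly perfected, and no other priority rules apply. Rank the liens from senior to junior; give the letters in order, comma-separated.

E, B, G, C, F, A, D

First, effective dates: C's effective date is Apr 17, 2020, when work began; D was recorded 187 days after the deed — beyond 15 days — so no relation-back applies; G is treated as recorded Sep 7, 2019, the work-commencement date.
E is a condominium assessment lien, so it outranks all other liens regardless of date.
Remaining liens by effective date: B (Jan 28, 2019), G (Sep 7, 2019), C (Apr 17, 2020), F (Sep 9, 2020), A (Oct 24, 2020), D (Mar 9, 2023).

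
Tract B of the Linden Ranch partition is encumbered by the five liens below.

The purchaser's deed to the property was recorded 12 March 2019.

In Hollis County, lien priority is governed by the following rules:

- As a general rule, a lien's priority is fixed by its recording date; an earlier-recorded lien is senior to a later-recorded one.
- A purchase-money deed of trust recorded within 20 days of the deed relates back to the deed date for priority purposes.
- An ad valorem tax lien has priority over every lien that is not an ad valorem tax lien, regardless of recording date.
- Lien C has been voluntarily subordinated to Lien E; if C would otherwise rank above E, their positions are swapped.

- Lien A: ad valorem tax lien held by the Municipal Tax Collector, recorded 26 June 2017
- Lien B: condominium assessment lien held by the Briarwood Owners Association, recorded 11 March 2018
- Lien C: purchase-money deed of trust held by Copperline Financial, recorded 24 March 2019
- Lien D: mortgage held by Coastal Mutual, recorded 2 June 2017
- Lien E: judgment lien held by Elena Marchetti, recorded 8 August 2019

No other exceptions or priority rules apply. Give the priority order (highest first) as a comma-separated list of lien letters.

A, D, B, E, C

Effective dates: C was recorded within the 20-day window, so its effective date is the deed date 12 March 2019.
A is an ad valorem tax lien and takes priority over every other lien.
Among the remaining liens, by effective date: D (2 June 2017), B (11 March 2018), C (12 March 2019), E (8 August 2019).
C is senior to E before the subordination, so the two trade places.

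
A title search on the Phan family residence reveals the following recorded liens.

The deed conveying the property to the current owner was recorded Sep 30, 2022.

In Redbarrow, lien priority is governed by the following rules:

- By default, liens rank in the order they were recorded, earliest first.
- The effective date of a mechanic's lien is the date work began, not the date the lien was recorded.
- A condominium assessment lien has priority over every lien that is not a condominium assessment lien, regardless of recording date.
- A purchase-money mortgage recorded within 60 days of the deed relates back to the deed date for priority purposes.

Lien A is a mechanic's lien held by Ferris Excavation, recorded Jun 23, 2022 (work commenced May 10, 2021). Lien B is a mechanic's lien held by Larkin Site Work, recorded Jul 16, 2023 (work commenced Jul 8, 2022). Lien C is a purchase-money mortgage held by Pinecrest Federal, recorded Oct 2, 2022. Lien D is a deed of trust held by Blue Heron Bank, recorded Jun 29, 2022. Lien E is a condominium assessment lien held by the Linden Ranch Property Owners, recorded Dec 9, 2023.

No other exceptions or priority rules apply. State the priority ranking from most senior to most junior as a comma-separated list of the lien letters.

Adjusting effective dates: A is treated as recorded May 10, 2021, the work-commencement date; B's effective date is Jul 8, 2022, when work began; C was recorded within the 60-day window, so its effective date is the deed date Sep 30, 2022.
E, as a condominium assessment lien, has superpriority and ranks first.
Among the remaining liens, by effective date: A (May 10, 2021), D (Jun 29, 2022), B (Jul 8, 2022), C (Sep 30, 2022).

E, A, D, B, C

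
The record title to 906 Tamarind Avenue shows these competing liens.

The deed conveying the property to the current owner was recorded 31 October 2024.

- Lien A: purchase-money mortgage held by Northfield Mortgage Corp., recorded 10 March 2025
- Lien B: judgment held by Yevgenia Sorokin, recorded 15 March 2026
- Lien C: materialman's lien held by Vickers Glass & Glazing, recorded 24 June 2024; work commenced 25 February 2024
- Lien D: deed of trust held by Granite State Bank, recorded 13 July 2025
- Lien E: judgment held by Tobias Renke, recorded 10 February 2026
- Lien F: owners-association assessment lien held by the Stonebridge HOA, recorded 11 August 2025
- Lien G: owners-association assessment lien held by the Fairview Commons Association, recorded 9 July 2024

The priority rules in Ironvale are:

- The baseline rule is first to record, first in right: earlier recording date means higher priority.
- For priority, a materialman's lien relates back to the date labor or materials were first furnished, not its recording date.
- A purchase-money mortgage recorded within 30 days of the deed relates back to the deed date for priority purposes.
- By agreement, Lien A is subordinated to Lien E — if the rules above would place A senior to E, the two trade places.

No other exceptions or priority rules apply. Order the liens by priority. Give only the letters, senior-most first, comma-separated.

C, G, E, D, F, A, B

Adjusting effective dates: A was recorded 130 days after the deed, outside the 30-day window, so it keeps its recording date; C's effective date is 25 February 2024, when work began.
By effective date, earliest first: C (25 February 2024), G (9 July 2024), A (10 March 2025), D (13 July 2025), F (11 August 2025), E (10 February 2026), B (15 March 2026).
The subordination applies — A was senior to E — so A and E swap.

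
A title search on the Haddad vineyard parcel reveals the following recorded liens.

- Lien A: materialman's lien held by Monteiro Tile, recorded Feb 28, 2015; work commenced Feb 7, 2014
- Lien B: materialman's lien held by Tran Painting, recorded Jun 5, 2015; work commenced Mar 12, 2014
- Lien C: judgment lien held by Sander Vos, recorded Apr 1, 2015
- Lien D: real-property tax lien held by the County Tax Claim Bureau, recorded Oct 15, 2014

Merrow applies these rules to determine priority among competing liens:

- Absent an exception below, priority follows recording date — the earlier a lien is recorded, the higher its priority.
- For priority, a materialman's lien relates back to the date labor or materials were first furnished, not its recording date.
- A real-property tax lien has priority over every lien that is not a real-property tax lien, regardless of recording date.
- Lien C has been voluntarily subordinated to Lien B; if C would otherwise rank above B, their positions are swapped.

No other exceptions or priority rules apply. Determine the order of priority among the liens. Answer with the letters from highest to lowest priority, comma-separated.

D, A, B, C

Effective dates after the stated exceptions: A's effective date is Feb 7, 2014, when work began; B relates back to Mar 12, 2014 (work commenced).
D is a real-property tax lien and takes priority over every other lien.
Ordering the rest by effective date: A (Feb 7, 2014), B (Mar 12, 2014), C (Apr 1, 2015).
C already ranks below B; the subordination has no effect.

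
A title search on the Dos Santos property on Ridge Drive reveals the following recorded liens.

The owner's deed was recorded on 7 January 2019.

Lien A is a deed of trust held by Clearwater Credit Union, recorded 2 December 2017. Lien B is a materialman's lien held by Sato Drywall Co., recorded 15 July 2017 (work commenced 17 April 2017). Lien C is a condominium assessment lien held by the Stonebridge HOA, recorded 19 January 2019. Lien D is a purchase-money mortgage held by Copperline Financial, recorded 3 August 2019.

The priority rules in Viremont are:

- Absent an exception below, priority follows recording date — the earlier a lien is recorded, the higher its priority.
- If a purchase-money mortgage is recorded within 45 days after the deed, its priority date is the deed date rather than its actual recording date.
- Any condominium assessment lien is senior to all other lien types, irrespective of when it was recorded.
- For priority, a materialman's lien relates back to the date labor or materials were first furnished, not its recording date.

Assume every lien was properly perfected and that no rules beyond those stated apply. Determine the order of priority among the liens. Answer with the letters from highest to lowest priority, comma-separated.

C, B, A, D

First, effective dates: B's effective date is 17 April 2017, when work began; D was recorded 208 days after the deed, outside the 45-day window, so it keeps its recording date.
C, as a condominium assessment lien, has superpriority and ranks first.
Ordering the rest by effective date: B (17 April 2017), A (2 December 2017), D (3 August 2019).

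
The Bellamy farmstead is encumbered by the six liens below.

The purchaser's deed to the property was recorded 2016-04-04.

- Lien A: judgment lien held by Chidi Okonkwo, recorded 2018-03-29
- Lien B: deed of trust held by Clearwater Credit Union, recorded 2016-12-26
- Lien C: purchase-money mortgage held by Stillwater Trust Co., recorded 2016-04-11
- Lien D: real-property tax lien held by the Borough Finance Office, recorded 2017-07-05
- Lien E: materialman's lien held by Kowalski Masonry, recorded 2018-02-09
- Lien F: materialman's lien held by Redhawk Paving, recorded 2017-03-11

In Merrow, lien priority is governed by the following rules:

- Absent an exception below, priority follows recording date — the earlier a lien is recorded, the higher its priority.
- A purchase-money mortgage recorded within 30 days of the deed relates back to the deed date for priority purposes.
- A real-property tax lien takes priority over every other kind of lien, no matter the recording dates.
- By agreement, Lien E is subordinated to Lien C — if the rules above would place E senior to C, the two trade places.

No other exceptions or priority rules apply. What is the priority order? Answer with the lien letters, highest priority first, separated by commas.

First, effective dates: C relates back to the deed date 2016-04-04.
D, as a real-property tax lien, has superpriority and ranks first.
Among the remaining liens, by effective date: C (2016-04-04), B (2016-12-26), F (2017-03-11), E (2018-02-09), A (2018-03-29).
Since E is not senior to C, the subordination leaves the order unchanged.

D, C, B, F, E, A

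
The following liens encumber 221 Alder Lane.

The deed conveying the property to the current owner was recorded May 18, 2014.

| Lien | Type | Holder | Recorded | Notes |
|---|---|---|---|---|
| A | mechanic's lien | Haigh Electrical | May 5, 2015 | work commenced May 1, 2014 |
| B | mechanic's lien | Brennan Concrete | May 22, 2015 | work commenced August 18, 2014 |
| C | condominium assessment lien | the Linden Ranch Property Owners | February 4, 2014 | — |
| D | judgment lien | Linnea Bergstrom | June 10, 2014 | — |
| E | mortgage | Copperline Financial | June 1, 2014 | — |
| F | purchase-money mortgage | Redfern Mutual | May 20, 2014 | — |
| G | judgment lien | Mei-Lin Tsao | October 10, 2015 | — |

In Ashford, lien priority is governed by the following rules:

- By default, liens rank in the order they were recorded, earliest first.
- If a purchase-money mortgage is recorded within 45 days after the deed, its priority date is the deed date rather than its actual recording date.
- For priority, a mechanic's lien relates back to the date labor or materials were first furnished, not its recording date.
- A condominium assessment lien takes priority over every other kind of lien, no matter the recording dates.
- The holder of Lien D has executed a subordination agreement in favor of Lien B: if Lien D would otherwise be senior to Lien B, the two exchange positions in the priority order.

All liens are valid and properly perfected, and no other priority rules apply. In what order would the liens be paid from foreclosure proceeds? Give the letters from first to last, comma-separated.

Effective dates: A's effective date is May 1, 2014, when work began; B is treated as recorded August 18, 2014, the work-commencement date; F relates back to the deed date May 18, 2014.
C, as a condominium assessment lien, has superpriority and ranks first.
Ordering the rest by effective date: A (May 1, 2014), F (May 18, 2014), E (June 1, 2014), D (June 10, 2014), B (August 18, 2014), G (October 10, 2015).
D is senior to B before the subordination, so the two trade places.

C, A, F, E, B, D, G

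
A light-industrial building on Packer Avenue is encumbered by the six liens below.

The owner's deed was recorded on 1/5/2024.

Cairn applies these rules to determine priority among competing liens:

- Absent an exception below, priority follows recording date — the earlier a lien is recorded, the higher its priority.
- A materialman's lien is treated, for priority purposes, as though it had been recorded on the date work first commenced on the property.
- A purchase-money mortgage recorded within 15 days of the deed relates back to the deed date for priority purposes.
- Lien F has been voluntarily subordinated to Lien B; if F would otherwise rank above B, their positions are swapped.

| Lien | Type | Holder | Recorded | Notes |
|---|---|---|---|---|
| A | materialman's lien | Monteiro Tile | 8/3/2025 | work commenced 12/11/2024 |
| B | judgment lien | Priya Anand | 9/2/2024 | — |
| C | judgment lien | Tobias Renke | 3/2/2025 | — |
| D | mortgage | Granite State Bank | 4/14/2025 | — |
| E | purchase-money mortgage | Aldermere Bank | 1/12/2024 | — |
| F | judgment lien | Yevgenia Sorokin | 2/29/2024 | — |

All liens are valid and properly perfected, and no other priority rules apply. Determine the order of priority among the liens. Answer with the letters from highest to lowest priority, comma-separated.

First, effective dates: A relates back to 12/11/2024 (work commenced); E's effective date is the deed date, 1/5/2024.
By effective date, earliest first: E (1/5/2024), F (2/29/2024), B (9/2/2024), A (12/11/2024), C (3/2/2025), D (4/14/2025).
F would otherwise be senior to B, so under the subordination agreement F and B exchange positions.

E, B, F, A, C, D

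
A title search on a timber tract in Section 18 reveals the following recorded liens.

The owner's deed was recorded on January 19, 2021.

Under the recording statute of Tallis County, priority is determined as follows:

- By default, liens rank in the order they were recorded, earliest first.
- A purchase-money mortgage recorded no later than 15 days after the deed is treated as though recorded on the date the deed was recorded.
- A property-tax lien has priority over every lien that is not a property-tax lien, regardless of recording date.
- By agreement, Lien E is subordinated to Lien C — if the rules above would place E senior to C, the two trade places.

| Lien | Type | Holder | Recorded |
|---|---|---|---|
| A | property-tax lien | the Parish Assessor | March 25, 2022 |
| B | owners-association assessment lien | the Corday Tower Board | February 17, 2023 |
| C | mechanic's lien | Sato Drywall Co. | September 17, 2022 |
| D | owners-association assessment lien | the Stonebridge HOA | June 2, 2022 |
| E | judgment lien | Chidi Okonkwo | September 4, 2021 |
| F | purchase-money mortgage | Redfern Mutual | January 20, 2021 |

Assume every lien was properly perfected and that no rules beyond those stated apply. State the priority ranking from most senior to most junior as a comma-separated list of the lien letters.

Adjusting effective dates: F's effective date is the deed date, January 19, 2021.
A, as a property-tax lien, has superpriority and ranks first.
Among the remaining liens, by effective date: F (January 19, 2021), E (September 4, 2021), D (June 2, 2022), C (September 17, 2022), B (February 17, 2023).
The subordination applies — E was senior to C — so E and C swap.

A, F, C, D, E, B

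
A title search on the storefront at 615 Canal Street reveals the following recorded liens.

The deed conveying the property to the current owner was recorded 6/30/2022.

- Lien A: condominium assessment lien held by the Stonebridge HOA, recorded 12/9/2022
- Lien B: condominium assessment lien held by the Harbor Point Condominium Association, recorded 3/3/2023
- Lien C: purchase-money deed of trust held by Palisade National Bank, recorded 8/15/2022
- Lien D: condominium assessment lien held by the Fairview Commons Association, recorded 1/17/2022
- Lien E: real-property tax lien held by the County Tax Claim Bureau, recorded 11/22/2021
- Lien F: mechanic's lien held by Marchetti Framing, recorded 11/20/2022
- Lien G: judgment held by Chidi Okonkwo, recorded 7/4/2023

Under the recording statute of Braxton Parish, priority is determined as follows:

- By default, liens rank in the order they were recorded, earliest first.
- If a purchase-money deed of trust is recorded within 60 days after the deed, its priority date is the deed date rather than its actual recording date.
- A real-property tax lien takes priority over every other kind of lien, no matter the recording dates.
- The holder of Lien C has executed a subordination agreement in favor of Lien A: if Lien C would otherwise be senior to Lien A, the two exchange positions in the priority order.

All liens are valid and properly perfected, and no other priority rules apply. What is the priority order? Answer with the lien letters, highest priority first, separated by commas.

E, D, A, F, C, B, G

First, effective dates: C's effective date is the deed date, 6/30/2022.
As a real-property tax lien, E is senior to every other lien.
Among the remaining liens, by effective date: D (1/17/2022), C (6/30/2022), F (11/20/2022), A (12/9/2022), B (3/3/2023), G (7/4/2023).
C would otherwise be senior to A, so under the subordination agreement C and A exchange positions.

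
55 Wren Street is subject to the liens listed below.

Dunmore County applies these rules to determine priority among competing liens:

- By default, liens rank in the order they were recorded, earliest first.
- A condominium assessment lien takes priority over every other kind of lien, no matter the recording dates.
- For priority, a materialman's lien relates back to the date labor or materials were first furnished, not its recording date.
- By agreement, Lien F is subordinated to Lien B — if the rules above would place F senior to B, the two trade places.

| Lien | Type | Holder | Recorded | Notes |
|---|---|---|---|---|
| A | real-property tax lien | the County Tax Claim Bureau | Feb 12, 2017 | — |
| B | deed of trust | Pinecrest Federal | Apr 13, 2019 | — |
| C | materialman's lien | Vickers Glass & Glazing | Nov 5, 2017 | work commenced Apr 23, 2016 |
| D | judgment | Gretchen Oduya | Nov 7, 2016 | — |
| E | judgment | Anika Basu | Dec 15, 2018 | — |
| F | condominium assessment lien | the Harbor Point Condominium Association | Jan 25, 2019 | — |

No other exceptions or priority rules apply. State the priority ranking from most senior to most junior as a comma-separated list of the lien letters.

B, C, D, A, E, F

Adjusting effective dates: C is treated as recorded Apr 23, 2016, the work-commencement date.
As a condominium assessment lien, F is senior to every other lien.
Ordering the rest by effective date: C (Apr 23, 2016), D (Nov 7, 2016), A (Feb 12, 2017), E (Dec 15, 2018), B (Apr 13, 2019).
F is senior to B before the subordination, so the two trade places.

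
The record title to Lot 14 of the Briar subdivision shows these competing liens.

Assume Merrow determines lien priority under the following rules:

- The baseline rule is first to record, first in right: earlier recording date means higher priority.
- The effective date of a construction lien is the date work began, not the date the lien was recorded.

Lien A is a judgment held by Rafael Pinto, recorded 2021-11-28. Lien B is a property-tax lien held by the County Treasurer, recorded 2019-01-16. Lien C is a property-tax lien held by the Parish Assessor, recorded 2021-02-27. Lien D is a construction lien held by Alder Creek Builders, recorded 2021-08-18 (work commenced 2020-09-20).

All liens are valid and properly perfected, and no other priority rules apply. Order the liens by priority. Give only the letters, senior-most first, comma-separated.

B, D, C, A

Effective dates after the stated exceptions: D's effective date is 2020-09-20, when work began.
By effective date: B (2019-01-16), D (2020-09-20), C (2021-02-27), A (2021-11-28).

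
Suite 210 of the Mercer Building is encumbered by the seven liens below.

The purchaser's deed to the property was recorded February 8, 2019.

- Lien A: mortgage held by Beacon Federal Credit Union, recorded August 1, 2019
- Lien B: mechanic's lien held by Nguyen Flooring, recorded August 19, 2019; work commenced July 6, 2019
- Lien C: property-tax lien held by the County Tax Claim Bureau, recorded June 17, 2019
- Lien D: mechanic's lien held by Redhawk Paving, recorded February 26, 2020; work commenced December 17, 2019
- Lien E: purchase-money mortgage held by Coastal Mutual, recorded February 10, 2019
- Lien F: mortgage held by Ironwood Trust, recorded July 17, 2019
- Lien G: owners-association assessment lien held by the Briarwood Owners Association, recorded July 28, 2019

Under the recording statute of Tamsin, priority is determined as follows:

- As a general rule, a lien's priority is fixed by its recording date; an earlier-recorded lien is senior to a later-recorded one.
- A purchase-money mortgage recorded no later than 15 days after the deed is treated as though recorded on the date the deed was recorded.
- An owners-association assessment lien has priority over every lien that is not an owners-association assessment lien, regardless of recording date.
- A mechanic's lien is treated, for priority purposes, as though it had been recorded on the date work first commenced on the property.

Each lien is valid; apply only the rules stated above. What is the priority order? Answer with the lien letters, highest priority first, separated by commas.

G, E, C, B, F, A, D

Adjusting effective dates: B relates back to July 6, 2019 (work commenced); D is treated as recorded December 17, 2019, the work-commencement date; E's effective date is the deed date, February 8, 2019.
As an owners-association assessment lien, G is senior to every other lien.
Among the remaining liens, by effective date: E (February 8, 2019), C (June 17, 2019), B (July 6, 2019), F (July 17, 2019), A (August 1, 2019), D (December 17, 2019).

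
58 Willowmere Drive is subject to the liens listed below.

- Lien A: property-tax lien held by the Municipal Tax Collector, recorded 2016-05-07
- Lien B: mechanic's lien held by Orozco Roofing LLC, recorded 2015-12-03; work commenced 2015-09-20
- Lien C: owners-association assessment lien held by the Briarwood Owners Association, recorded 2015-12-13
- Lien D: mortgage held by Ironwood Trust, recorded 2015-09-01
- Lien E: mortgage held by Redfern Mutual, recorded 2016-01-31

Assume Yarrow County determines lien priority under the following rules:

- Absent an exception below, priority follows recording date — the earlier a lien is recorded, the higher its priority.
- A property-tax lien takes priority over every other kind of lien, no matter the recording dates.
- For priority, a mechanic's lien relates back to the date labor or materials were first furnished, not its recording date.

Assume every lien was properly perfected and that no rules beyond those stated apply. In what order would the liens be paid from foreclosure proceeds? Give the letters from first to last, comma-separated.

First, effective dates: B is treated as recorded 2015-09-20, the work-commencement date.
A, as a property-tax lien, has superpriority and ranks first.
Ordering the rest by effective date: D (2015-09-01), B (2015-09-20), C (2015-12-13), E (2016-01-31).

A, D, B, C, E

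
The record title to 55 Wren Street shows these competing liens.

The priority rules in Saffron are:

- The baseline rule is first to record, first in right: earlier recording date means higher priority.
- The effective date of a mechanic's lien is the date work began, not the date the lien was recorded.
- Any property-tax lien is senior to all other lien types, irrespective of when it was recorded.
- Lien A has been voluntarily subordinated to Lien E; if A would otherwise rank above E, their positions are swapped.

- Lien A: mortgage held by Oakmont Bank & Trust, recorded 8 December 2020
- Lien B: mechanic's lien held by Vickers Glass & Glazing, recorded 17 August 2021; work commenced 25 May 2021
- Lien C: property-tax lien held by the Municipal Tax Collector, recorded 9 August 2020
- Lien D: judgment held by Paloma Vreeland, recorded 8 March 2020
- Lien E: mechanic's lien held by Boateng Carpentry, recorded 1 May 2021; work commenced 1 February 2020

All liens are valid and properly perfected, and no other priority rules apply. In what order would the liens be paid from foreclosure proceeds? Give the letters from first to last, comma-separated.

First, effective dates: B is treated as recorded 25 May 2021, the work-commencement date; E's effective date is 1 February 2020, when work began.
C is a property-tax lien, so it outranks all other liens regardless of date.
Remaining liens by effective date: E (1 February 2020), D (8 March 2020), A (8 December 2020), B (25 May 2021).
A already ranks below E; the subordination has no effect.

C, E, D, A, B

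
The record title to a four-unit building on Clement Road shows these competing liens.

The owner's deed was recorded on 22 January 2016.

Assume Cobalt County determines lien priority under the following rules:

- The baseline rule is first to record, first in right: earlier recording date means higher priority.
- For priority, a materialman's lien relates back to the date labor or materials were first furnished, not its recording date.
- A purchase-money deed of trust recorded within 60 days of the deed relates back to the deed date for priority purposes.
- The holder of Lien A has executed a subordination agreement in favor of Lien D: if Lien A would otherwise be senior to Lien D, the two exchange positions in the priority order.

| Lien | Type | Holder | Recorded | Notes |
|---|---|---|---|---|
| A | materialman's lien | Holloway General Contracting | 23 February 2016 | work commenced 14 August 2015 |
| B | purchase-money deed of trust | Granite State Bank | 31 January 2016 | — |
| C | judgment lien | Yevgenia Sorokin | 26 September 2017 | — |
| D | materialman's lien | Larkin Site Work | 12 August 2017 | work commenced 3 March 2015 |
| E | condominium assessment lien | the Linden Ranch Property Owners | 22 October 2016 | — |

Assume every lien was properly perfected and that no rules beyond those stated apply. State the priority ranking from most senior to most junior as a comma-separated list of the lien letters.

D, A, B, E, C

Adjusting effective dates: A's effective date is 14 August 2015, when work began; B relates back to the deed date 22 January 2016; D is treated as recorded 3 March 2015, the work-commencement date.
Ordering by effective date: D (3 March 2015), A (14 August 2015), B (22 January 2016), E (22 October 2016), C (26 September 2017).
A already ranks below D; the subordination has no effect.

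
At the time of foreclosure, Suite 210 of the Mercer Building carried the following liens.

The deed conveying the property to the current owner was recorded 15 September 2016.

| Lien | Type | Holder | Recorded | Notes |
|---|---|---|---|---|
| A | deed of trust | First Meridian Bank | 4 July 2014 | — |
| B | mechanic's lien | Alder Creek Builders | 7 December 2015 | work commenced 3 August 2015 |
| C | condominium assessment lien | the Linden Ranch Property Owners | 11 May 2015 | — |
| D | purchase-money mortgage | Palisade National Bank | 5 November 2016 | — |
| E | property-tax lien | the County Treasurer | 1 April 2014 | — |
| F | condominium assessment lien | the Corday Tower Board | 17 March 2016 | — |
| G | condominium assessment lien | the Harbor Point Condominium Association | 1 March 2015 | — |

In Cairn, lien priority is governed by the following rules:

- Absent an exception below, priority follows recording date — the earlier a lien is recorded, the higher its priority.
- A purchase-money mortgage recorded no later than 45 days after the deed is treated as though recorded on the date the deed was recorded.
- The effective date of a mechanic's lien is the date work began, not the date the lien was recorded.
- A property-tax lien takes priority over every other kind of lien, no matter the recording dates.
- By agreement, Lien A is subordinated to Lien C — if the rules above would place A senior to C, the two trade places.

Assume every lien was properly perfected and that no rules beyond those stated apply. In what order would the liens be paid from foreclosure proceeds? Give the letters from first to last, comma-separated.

E, C, G, A, B, F, D

First, effective dates: B relates back to 3 August 2015 (work commenced); D was recorded 51 days after the deed, outside the 45-day window, so it keeps its recording date.
E is a property-tax lien, so it outranks all other liens regardless of date.
Among the remaining liens, by effective date: A (4 July 2014), G (1 March 2015), C (11 May 2015), B (3 August 2015), F (17 March 2016), D (5 November 2016).
Because A would otherwise rank above C, the subordination swaps them.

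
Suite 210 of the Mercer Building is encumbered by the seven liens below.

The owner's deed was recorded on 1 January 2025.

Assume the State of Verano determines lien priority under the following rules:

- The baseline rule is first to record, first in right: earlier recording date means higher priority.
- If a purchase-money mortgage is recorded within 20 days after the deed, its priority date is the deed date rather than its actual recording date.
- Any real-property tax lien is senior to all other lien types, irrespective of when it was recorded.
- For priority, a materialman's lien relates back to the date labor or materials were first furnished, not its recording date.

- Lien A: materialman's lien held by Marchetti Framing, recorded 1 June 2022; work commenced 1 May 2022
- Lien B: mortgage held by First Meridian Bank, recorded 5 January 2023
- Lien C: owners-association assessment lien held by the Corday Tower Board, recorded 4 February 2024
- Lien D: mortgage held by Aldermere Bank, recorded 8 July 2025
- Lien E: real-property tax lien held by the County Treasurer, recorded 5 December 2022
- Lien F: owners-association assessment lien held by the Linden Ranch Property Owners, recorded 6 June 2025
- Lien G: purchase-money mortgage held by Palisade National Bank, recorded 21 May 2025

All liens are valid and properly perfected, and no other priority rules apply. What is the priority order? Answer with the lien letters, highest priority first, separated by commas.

E, A, B, C, G, F, D

Effective dates: A relates back to 1 May 2022 (work commenced); G was recorded 140 days after the deed — beyond 20 days — so no relation-back applies.
E is a real-property tax lien and takes priority over every other lien.
Among the remaining liens, by effective date: A (1 May 2022), B (5 January 2023), C (4 February 2024), G (21 May 2025), F (6 June 2025), D (8 July 2025).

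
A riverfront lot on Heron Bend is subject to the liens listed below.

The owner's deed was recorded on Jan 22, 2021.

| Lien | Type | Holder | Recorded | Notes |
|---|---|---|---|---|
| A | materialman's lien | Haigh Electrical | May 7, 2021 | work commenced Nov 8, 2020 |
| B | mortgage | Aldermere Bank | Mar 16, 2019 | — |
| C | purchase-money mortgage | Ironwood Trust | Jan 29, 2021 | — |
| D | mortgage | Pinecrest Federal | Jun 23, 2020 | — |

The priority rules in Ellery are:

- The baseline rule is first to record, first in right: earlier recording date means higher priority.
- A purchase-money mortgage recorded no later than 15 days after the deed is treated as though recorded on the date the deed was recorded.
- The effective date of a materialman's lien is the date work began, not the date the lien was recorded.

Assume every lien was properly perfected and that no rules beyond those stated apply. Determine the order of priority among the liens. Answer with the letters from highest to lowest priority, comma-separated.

B, D, A, C

Adjusting effective dates: A relates back to Nov 8, 2020 (work commenced); C relates back to the deed date Jan 22, 2021.
By effective date: B (Mar 16, 2019), D (Jun 23, 2020), A (Nov 8, 2020), C (Jan 22, 2021).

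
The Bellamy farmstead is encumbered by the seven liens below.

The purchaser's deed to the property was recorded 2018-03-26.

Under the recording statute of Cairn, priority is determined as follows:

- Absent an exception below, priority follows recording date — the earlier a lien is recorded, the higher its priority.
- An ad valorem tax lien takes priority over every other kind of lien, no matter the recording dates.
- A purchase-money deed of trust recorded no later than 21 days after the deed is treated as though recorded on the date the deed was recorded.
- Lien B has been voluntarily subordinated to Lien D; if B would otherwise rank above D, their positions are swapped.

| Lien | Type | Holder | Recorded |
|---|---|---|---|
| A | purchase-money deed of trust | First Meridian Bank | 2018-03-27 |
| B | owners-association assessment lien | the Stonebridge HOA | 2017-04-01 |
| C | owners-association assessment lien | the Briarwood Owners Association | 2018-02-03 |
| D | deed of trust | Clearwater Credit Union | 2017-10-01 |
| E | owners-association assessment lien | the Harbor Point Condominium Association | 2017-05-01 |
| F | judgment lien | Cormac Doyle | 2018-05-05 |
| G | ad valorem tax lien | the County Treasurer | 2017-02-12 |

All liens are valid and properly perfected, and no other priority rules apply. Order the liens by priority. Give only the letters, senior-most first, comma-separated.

G, D, E, B, C, A, F

Effective dates: A was recorded within the 21-day window, so its effective date is the deed date 2018-03-26.
As an ad valorem tax lien, G is senior to every other lien.
Among the remaining liens, by effective date: B (2017-04-01), E (2017-05-01), D (2017-10-01), C (2018-02-03), A (2018-03-26), F (2018-05-05).
Because B would otherwise rank above D, the subordination swaps them.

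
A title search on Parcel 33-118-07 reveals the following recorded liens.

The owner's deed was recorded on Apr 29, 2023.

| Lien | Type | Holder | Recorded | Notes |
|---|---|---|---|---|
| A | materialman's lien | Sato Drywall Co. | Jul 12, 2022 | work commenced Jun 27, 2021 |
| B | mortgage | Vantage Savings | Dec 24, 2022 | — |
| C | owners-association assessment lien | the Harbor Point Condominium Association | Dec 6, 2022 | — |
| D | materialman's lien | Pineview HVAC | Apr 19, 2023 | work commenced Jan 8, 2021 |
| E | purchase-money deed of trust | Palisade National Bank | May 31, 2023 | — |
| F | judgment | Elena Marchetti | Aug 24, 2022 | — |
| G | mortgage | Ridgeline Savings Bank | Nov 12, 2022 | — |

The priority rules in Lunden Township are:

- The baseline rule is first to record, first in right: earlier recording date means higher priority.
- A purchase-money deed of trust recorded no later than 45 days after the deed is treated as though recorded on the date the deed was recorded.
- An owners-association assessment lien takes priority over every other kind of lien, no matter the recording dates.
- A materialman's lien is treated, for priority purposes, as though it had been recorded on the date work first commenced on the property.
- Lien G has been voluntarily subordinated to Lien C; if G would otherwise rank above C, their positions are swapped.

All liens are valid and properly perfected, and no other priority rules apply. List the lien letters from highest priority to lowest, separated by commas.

C, D, A, F, G, B, E

Adjusting effective dates: A relates back to Jun 27, 2021 (work commenced); D relates back to Jan 8, 2021 (work commenced); E was recorded within the 45-day window, so its effective date is the deed date Apr 29, 2023.
C is an owners-association assessment lien, so it outranks all other liens regardless of date.
Remaining liens by effective date: D (Jan 8, 2021), A (Jun 27, 2021), F (Aug 24, 2022), G (Nov 12, 2022), B (Dec 24, 2022), E (Apr 29, 2023).
G is already junior to C, so the subordination agreement changes nothing.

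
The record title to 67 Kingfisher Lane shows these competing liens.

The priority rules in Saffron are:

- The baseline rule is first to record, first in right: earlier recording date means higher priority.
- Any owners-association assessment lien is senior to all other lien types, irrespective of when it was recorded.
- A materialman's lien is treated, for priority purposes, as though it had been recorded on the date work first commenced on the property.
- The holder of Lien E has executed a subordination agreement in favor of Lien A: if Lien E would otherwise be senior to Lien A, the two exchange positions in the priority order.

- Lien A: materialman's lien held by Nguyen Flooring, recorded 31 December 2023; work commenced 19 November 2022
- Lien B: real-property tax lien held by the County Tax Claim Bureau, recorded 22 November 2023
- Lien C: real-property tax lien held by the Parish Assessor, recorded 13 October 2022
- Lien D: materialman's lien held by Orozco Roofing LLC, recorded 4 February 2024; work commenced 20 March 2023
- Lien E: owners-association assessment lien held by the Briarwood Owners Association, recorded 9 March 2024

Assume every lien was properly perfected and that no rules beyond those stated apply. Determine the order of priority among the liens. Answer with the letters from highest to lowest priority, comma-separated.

A, C, E, D, B

Effective dates after the stated exceptions: A is treated as recorded 19 November 2022, the work-commencement date; D's effective date is 20 March 2023, when work began.
E is an owners-association assessment lien and takes priority over every other lien.
The other liens, earliest effective date first: C (13 October 2022), A (19 November 2022), D (20 March 2023), B (22 November 2023).
E would otherwise be senior to A, so under the subordination agreement E and A exchange positions.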